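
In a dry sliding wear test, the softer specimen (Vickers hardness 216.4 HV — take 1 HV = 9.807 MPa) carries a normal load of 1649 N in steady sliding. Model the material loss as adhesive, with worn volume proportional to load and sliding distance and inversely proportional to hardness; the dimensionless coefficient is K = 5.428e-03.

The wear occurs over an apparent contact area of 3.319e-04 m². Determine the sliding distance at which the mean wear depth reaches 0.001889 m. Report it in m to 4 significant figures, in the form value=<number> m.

value=148.7 m

Intermediates are displayed rounded — all working math keeps exact precision, and rounded once at the end to 4 significant digits.
Hardness H = 216.4 HV × 9.807 MPa/HV = 2122 MPa = 2.122e+09 Pa.
Restated in SI base units: W = 1649 N, H = 2.122e+09 Pa, K = 5.428e-03.
At the depth limit, V_lim = h_lim·A = 0.001889 · 3.319e-04 = 6.270e-07 m³.
Sliding life L = V_lim·H/(K·W) = 6.270e-07 · 2.122e+09 / (5.428e-03 · 1649) = 148.7 m.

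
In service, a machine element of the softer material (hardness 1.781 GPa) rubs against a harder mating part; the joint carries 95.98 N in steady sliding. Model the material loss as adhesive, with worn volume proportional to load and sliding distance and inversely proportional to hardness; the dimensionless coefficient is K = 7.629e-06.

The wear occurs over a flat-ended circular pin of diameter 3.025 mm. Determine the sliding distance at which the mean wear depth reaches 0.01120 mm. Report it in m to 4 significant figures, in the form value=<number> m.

value=195.8 m

All arithmetic carries full precision. Intermediates are displayed rounded. Rounded once at the end to four significant figures.
Hardness H = 1.781 GPa = 1.781e+09 Pa.
Pin diameter d = 3.025 mm = 0.003025 m. Contact area A = π·d²/4 = π·(0.003025 m)²/4 = 7.187e-06 m².
Depth limit h_lim = 0.01120 mm = 1.120e-05 m.
Working in SI base units: W = 95.98 N, H = 1.781e+09 Pa, K = 7.629e-06.
Limit volume V_lim = h_lim·A = 1.120e-05 · 7.187e-06 = 8.049e-11 m³.
Life L = V_lim·H/(K·W) = 8.049e-11 · 1.781e+09 / (7.629e-06 · 95.98) = 195.8 m.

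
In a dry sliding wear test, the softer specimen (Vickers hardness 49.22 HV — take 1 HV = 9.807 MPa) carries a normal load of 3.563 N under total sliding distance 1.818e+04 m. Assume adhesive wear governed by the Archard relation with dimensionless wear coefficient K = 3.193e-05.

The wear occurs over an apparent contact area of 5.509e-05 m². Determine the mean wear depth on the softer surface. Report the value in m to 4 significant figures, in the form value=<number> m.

value=7.778e-05 m

Every step holds full precision; shown intermediates are rounded, and a lone final rounding: four significant digits.
Hardness H = 49.22 HV × 9.807 MPa/HV = 482.7 MPa = 4.827e+08 Pa.
In SI base units, W = 3.563 N, H = 4.827e+08 Pa, K = 3.193e-05.
By Archard's law, V = K·W·L/H = 3.193e-05 · 3.563 · 1.818e+04 / 4.827e+08 = 4.285e-09 m³.
Depth h = V/A = 4.285e-09 / 5.509e-05 = 7.778e-05 m.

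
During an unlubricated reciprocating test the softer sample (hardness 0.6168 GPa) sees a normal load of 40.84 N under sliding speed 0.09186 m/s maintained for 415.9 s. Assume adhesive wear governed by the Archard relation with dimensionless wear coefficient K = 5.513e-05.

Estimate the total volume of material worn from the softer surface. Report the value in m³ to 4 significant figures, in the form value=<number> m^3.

The computation keeps full float precision. Intermediates are printed rounded, and rounded once at the end to four significant digits.
Convert: Distance L = v·t = 0.09186 m/s × 415.9 s = 38.20 m.
Convert: Hardness H = 0.6168 GPa = 6.168e+08 Pa.
As SI base values: W = 40.84 N, H = 6.168e+08 Pa, K = 5.513e-05.
By Archard's law, V = K·W·L/H = 5.513e-05 · 40.84 · 38.20 / 6.168e+08 = 1.395e-10 m³.

value=1.395e-10 m^3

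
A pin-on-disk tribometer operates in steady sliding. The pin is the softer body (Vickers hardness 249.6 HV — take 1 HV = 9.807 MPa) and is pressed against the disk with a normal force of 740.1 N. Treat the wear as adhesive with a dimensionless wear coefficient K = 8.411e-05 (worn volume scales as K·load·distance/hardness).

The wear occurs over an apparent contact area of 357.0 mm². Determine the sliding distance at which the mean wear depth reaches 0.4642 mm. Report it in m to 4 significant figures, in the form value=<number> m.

value=6517 m

The algebra runs at full float precision; quoted intermediates are rounded — one final rounding to 4 significant figures.
Convert: Hardness H = 249.6 HV × 9.807 MPa/HV = 2448 MPa = 2.448e+09 Pa.
Convert: Contact area A = 357.0 mm² = 3.570e-04 m².
Convert: Depth limit h_lim = 0.4642 mm = 4.642e-04 m.
In SI base units: W = 740.1 N, H = 2.448e+09 Pa, K = 8.411e-05.
Volume at the limit: V_lim = h_lim·A = 4.642e-04 · 3.570e-04 = 1.657e-07 m³.
Inverting, life L = V_lim·H/(K·W) = 1.657e-07 · 2.448e+09 / (8.411e-05 · 740.1) = 6517 m.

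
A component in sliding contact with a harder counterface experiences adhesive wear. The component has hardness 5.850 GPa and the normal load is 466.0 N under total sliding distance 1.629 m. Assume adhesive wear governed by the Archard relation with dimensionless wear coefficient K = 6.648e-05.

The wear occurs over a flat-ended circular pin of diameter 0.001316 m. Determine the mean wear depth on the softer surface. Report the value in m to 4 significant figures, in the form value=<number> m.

Each operation maintains full precision; quoted intermediates are rounded — one last rounding: 4 significant figures.
Hardness H = 5.850 GPa = 5.850e+09 Pa.
Contact area A = π·d²/4 = π·(0.001316 m)²/4 = 1.360e-06 m².
As SI base values: W = 466.0 N, H = 5.850e+09 Pa, K = 6.648e-05.
Archard relation: V = K·W·L/H = 6.648e-05 · 466.0 · 1.629 / 5.850e+09 = 8.627e-12 m³.
Depth h = V/A = 8.627e-12 / 1.360e-06 = 6.342e-06 m.

value=6.342e-06 m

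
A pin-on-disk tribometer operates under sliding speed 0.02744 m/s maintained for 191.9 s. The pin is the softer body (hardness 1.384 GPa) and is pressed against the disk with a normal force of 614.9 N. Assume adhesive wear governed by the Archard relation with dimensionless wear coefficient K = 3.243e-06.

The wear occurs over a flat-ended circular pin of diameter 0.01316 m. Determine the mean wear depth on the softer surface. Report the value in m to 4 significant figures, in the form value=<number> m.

Intermediates appear rounded. All working math maintains full float precision. Rounded just once to four significant figures.
Convert: The distance L = v·t = 0.02744 m/s × 191.9 s = 5.266 m.
Convert: Hardness H = 1.384 GPa = 1.384e+09 Pa.
Convert: Contact area A = π·d²/4 = π·(0.01316 m)²/4 = 1.360e-04 m².
In SI base units: W = 614.9 N, H = 1.384e+09 Pa, K = 3.243e-06.
Wear volume V = K·W·L/H = 3.243e-06 · 614.9 · 5.266 / 1.384e+09 = 7.587e-12 m³.
Depth of wear h = V/A = 7.587e-12 / 1.360e-04 = 5.578e-08 m.

value=5.578e-08 m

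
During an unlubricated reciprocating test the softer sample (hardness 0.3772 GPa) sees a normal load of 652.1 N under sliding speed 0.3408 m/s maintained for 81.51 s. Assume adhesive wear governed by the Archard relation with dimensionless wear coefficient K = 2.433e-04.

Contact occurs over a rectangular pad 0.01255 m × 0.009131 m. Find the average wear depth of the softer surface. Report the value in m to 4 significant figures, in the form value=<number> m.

Intermediate values are shown rounded; each operation carries exact precision; one final rounding to four significant figures.
Convert: Total distance L = v·t = 0.3408 m/s × 81.51 s = 27.78 m.
Convert: Hardness H = 0.3772 GPa = 3.772e+08 Pa.
Convert: Contact area A = 0.01255 m × 0.009131 m = 1.146e-04 m².
Expressed in SI base units: W = 652.1 N, H = 3.772e+08 Pa, K = 2.433e-04.
Apply Archard: V = K·W·L/H = 2.433e-04 · 652.1 · 27.78 / 3.772e+08 = 1.168e-08 m³.
Mean depth h = V/A = 1.168e-08 / 1.146e-04 = 1.020e-04 m.

value=1.020e-04 m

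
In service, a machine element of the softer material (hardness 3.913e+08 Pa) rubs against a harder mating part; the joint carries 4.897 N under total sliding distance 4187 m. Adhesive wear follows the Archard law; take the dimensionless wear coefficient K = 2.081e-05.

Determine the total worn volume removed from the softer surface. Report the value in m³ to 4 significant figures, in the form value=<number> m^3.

value=1.090e-09 m^3

Every step maintains exact precision, and shown intermediates are rounded, and rounded just once: 4 significant digits.
Expressed in SI base units: W = 4.897 N, H = 3.913e+08 Pa, K = 2.081e-05.
Wear volume V = K·W·L/H = 2.081e-05 · 4.897 · 4187 / 3.913e+08 = 1.090e-09 m³.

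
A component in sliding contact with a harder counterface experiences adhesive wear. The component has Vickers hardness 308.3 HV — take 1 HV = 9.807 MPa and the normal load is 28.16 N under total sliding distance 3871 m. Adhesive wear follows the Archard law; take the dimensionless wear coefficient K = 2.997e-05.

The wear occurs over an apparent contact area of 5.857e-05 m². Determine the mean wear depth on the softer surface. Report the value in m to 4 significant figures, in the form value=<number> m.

value=1.845e-05 m

Printed values are rounded. The algebra keeps full float precision; rounded once at the end, at 4 significant figures.
Hardness H = 308.3 HV × 9.807 MPa/HV = 3023 MPa = 3.023e+09 Pa.
SI base units throughout: W = 28.16 N, H = 3.023e+09 Pa, K = 2.997e-05.
The Archard volume V = K·W·L/H = 2.997e-05 · 28.16 · 3871 / 3.023e+09 = 1.081e-09 m³.
Mean depth h = V/A = 1.081e-09 / 5.857e-05 = 1.845e-05 m.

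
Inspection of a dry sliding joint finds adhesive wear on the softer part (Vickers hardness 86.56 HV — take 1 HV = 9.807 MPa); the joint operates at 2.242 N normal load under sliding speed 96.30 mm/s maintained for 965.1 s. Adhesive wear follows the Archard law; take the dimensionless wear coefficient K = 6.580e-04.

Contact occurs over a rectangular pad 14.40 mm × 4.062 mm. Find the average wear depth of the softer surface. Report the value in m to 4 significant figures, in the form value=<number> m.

The algebra holds full float precision — intermediates are printed rounded, and a single final rounding, at 4 significant figures.
Convert: Sliding speed v = 96.30 mm/s = 0.09630 m/s. The distance L = v·t = 0.09630 m/s × 965.1 s = 92.94 m.
Convert: Hardness H = 86.56 HV × 9.807 MPa/HV = 848.9 MPa = 8.489e+08 Pa.
Convert: Pad sides 14.40 mm × 4.062 mm = 0.01440 m × 0.004062 m. Contact area A = 0.01440 m × 0.004062 m = 5.849e-05 m².
Expressed in SI base units: W = 2.242 N, H = 8.489e+08 Pa, K = 6.580e-04.
Apply Archard: V = K·W·L/H = 6.580e-04 · 2.242 · 92.94 / 8.489e+08 = 1.615e-10 m³.
Depth h = V/A = 1.615e-10 / 5.849e-05 = 2.761e-06 m.

value=2.761e-06 m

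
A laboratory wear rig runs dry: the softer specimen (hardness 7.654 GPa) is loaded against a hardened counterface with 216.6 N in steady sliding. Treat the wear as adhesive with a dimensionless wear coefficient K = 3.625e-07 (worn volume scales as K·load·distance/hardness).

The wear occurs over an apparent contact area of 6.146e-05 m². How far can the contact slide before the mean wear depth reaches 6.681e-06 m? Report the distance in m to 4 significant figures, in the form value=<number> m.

The intermediates are shown rounded — the computation carries exact precision — one final rounding to 4 significant figures.
Convert: Hardness H = 7.654 GPa = 7.654e+09 Pa.
SI base units throughout: W = 216.6 N, H = 7.654e+09 Pa, K = 3.625e-07.
Allowed volume V_lim = h_lim·A = 6.681e-06 · 6.146e-05 = 4.106e-10 m³.
Inverting, life L = V_lim·H/(K·W) = 4.106e-10 · 7.654e+09 / (3.625e-07 · 216.6) = 4.003e+04 m.

value=4.003e+04 m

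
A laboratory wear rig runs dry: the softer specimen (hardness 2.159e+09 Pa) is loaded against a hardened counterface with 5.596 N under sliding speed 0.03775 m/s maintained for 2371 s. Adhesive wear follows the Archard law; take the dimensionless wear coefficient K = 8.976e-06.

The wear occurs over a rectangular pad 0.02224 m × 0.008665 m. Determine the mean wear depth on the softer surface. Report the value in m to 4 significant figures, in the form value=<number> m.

value=1.081e-08 m

Intermediates are shown rounded — all arithmetic holds full precision — a single final rounding, at 4 significant digits.
Distance covered L = v·t = 0.03775 m/s × 2371 s = 89.51 m.
Contact area A = 0.02224 m × 0.008665 m = 1.927e-04 m².
In SI base units, W = 5.596 N, H = 2.159e+09 Pa, K = 8.976e-06.
The Archard volume V = K·W·L/H = 8.976e-06 · 5.596 · 89.51 / 2.159e+09 = 2.082e-12 m³.
Wear depth h = V/A = 2.082e-12 / 1.927e-04 = 1.081e-08 m.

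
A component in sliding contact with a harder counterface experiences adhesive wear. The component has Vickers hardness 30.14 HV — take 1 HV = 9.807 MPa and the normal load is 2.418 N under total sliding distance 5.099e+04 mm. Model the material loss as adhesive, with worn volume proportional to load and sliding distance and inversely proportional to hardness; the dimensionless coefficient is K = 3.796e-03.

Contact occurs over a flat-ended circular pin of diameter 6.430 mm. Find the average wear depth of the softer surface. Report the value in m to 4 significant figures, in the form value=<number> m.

value=4.876e-05 m

The algebra holds full precision, and intermediates are shown rounded. Rounded once at the end to four significant digits.
Distance L = 5.099e+04 mm = 50.99 m.
Hardness H = 30.14 HV × 9.807 MPa/HV = 295.6 MPa = 2.956e+08 Pa.
Pin diameter d = 6.430 mm = 0.006430 m. Contact area A = π·d²/4 = π·(0.006430 m)²/4 = 3.247e-05 m².
Restated in SI base units: W = 2.418 N, H = 2.956e+08 Pa, K = 3.796e-03.
Archard relation: V = K·W·L/H = 3.796e-03 · 2.418 · 50.99 / 2.956e+08 = 1.583e-09 m³.
Average depth h = V/A = 1.583e-09 / 3.247e-05 = 4.876e-05 m.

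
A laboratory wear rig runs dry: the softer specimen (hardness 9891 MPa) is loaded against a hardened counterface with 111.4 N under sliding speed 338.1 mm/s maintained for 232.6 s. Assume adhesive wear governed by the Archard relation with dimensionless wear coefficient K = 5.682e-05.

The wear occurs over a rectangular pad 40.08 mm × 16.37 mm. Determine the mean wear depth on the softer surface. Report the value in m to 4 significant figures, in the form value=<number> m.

Quoted intermediates are rounded — the algebra maintains exact precision — one final rounding: 4 significant digits.
Sliding speed v = 338.1 mm/s = 0.3381 m/s. Distance covered L = v·t = 0.3381 m/s × 232.6 s = 78.64 m.
Hardness H = 9891 MPa = 9.891e+09 Pa.
Pad sides 40.08 mm × 16.37 mm = 0.04008 m × 0.01637 m. Contact area A = 0.04008 m × 0.01637 m = 6.561e-04 m².
Collected in SI base units: W = 111.4 N, H = 9.891e+09 Pa, K = 5.682e-05.
The Archard volume V = K·W·L/H = 5.682e-05 · 111.4 · 78.64 / 9.891e+09 = 5.033e-11 m³.
Mean depth h = V/A = 5.033e-11 / 6.561e-04 = 7.671e-08 m.

value=7.671e-08 m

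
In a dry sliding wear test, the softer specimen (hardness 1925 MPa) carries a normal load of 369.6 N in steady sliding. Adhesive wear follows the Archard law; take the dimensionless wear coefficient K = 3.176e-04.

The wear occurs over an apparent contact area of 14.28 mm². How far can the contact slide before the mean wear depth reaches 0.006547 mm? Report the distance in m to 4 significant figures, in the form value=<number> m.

value=1.533 m

Each operation holds full precision — intermediate values appear rounded, and one final rounding to four significant digits.
Hardness H = 1925 MPa = 1.925e+09 Pa.
Contact area A = 14.28 mm² = 1.428e-05 m².
Depth limit h_lim = 0.006547 mm = 6.547e-06 m.
Working in SI base units: W = 369.6 N, H = 1.925e+09 Pa, K = 3.176e-04.
Permissible volume V_lim = h_lim·A = 6.547e-06 · 1.428e-05 = 9.349e-11 m³.
Thus life L = V_lim·H/(K·W) = 9.349e-11 · 1.925e+09 / (3.176e-04 · 369.6) = 1.533 m.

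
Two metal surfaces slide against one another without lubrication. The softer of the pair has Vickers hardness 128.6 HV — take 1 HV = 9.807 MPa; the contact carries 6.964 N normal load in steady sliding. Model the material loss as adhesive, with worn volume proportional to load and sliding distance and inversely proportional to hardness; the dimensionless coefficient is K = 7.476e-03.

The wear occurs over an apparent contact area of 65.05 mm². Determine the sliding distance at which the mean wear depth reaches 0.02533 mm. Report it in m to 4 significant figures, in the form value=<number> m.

value=39.91 m

Printed values are rounded — all working math runs at exact precision. Rounded just once, at 4 significant figures.
Convert: Hardness H = 128.6 HV × 9.807 MPa/HV = 1261 MPa = 1.261e+09 Pa.
Convert: Contact area A = 65.05 mm² = 6.505e-05 m².
Convert: Depth limit h_lim = 0.02533 mm = 2.533e-05 m.
In SI base units: W = 6.964 N, H = 1.261e+09 Pa, K = 7.476e-03.
Permissible volume V_lim = h_lim·A = 2.533e-05 · 6.505e-05 = 1.648e-09 m³.
Inverting, life L = V_lim·H/(K·W) = 1.648e-09 · 1.261e+09 / (7.476e-03 · 6.964) = 39.91 m.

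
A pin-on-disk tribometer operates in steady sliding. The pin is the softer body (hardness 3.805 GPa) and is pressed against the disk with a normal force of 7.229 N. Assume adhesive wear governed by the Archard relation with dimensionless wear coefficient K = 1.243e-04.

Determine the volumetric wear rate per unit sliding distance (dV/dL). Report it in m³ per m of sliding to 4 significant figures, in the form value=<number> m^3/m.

value=2.362e-13 m^3/m

Intermediate values appear rounded, and all arithmetic carries exact precision, and a single final rounding to 4 significant digits.
Hardness H = 3.805 GPa = 3.805e+09 Pa.
In SI base units, W = 7.229 N, H = 3.805e+09 Pa, K = 1.243e-04.
Rate of wear dV/dL = K·W/H (no L dependence): 1.243e-04 · 7.229 / 3.805e+09 = 2.362e-13 m³/m.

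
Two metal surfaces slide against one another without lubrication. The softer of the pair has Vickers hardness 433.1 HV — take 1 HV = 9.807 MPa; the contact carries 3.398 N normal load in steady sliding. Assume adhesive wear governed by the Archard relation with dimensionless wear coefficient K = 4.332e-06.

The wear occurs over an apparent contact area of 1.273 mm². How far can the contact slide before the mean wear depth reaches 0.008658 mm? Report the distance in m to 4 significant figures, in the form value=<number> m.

The algebra keeps full float precision — the intermediates are displayed rounded, and rounded just once to four significant digits.
Hardness H = 433.1 HV × 9.807 MPa/HV = 4247 MPa = 4.247e+09 Pa.
Contact area A = 1.273 mm² = 1.273e-06 m².
Depth limit h_lim = 0.008658 mm = 8.658e-06 m.
SI base units throughout: W = 3.398 N, H = 4.247e+09 Pa, K = 4.332e-06.
Limit volume V_lim = h_lim·A = 8.658e-06 · 1.273e-06 = 1.102e-11 m³.
Inverting, life L = V_lim·H/(K·W) = 1.102e-11 · 4.247e+09 / (4.332e-06 · 3.398) = 3180 m.

value=3180 m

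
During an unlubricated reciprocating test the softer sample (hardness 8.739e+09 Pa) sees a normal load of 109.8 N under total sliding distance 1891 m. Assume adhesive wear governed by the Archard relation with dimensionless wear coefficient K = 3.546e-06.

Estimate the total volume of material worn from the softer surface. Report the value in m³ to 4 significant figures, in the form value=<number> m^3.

Intermediates are printed rounded; all working math carries full precision, and one last rounding, at 4 significant figures.
In SI base units, W = 109.8 N, H = 8.739e+09 Pa, K = 3.546e-06.
By Archard's law, V = K·W·L/H = 3.546e-06 · 109.8 · 1891 / 8.739e+09 = 8.425e-11 m³.

value=8.425e-11 m^3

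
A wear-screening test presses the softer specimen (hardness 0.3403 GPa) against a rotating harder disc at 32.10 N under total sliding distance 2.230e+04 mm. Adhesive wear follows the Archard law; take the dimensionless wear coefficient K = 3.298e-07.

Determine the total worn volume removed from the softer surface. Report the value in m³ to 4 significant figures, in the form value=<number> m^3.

Every step carries full float precision; intermediates are shown rounded — rounded just once, at four significant digits.
Convert: Sliding distance L = 2.230e+04 mm = 22.30 m.
Convert: Hardness H = 0.3403 GPa = 3.403e+08 Pa.
Working in SI base units: W = 32.10 N, H = 3.403e+08 Pa, K = 3.298e-07.
Wear volume V = K·W·L/H = 3.298e-07 · 32.10 · 22.30 / 3.403e+08 = 6.937e-13 m³.

value=6.937e-13 m^3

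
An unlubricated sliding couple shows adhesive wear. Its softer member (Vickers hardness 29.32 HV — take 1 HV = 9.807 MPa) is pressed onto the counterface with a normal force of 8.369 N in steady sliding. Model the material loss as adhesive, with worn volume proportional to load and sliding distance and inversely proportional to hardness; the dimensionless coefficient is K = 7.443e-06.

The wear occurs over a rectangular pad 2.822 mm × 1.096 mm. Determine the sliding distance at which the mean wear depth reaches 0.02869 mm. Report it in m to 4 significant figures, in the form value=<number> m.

value=409.6 m

All arithmetic runs at full precision — intermediates are shown rounded. Rounded once at the end to 4 significant digits.
Convert: Hardness H = 29.32 HV × 9.807 MPa/HV = 287.5 MPa = 2.875e+08 Pa.
Convert: Pad sides 2.822 mm × 1.096 mm = 0.002822 m × 0.001096 m. Contact area A = 0.002822 m × 0.001096 m = 3.093e-06 m².
Convert: Depth limit h_lim = 0.02869 mm = 2.869e-05 m.
Collected in SI base units: W = 8.369 N, H = 2.875e+08 Pa, K = 7.443e-06.
Allowed volume V_lim = h_lim·A = 2.869e-05 · 3.093e-06 = 8.874e-11 m³.
So the life L = V_lim·H/(K·W) = 8.874e-11 · 2.875e+08 / (7.443e-06 · 8.369) = 409.6 m.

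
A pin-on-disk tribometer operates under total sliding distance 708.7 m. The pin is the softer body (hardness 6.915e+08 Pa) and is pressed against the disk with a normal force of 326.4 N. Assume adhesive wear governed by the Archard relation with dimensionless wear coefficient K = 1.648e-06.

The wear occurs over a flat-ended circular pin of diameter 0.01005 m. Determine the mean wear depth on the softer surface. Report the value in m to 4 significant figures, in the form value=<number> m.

value=6.950e-06 m

The intermediates are shown rounded; the computation keeps full float precision; rounded once at the end: four significant figures.
Convert: Contact area A = π·d²/4 = π·(0.01005 m)²/4 = 7.933e-05 m².
Working in SI base units: W = 326.4 N, H = 6.915e+08 Pa, K = 1.648e-06.
The Archard volume V = K·W·L/H = 1.648e-06 · 326.4 · 708.7 / 6.915e+08 = 5.513e-10 m³.
Depth h = V/A = 5.513e-10 / 7.933e-05 = 6.950e-06 m.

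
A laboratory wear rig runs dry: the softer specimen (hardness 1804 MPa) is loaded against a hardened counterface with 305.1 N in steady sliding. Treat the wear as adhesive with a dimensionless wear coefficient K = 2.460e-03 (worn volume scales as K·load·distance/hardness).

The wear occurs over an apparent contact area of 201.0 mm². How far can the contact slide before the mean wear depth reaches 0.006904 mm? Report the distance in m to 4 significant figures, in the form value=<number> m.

The intermediates are printed rounded, and the algebra runs at exact precision, and rounded just once, at four significant digits.
Convert: Hardness H = 1804 MPa = 1.804e+09 Pa.
Convert: Contact area A = 201.0 mm² = 2.010e-04 m².
Convert: Depth limit h_lim = 0.006904 mm = 6.904e-06 m.
Expressed in SI base units: W = 305.1 N, H = 1.804e+09 Pa, K = 2.460e-03.
Volume at the limit: V_lim = h_lim·A = 6.904e-06 · 2.010e-04 = 1.388e-09 m³.
Inverting, life L = V_lim·H/(K·W) = 1.388e-09 · 1.804e+09 / (2.460e-03 · 305.1) = 3.335 m.

value=3.335 m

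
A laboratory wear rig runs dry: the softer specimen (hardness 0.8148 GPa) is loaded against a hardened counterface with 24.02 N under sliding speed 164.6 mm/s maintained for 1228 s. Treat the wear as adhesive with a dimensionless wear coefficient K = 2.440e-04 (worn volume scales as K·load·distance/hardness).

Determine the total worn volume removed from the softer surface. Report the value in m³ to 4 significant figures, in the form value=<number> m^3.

value=1.454e-09 m^3

Intermediates appear rounded — each operation keeps full precision, and rounded just once to four significant figures.
Convert: Sliding speed v = 164.6 mm/s = 0.1646 m/s. Distance L = v·t = 0.1646 m/s × 1228 s = 202.1 m.
Convert: Hardness H = 0.8148 GPa = 8.148e+08 Pa.
Collected in SI base units: W = 24.02 N, H = 8.148e+08 Pa, K = 2.440e-04.
Wear volume V = K·W·L/H = 2.440e-04 · 24.02 · 202.1 / 8.148e+08 = 1.454e-09 m³.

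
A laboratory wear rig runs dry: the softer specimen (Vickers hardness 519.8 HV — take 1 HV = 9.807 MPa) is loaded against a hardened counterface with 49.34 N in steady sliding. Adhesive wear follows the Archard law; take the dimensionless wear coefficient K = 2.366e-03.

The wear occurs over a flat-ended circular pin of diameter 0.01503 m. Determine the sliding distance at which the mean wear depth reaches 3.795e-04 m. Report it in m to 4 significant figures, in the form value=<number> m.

Intermediates are displayed rounded, and all working math holds exact precision; one final rounding: 4 significant figures.
Hardness H = 519.8 HV × 9.807 MPa/HV = 5098 MPa = 5.098e+09 Pa.
Contact area A = π·d²/4 = π·(0.01503 m)²/4 = 1.774e-04 m².
Working in SI base units: W = 49.34 N, H = 5.098e+09 Pa, K = 2.366e-03.
Allowed volume V_lim = h_lim·A = 3.795e-04 · 1.774e-04 = 6.733e-08 m³.
Life L = V_lim·H/(K·W) = 6.733e-08 · 5.098e+09 / (2.366e-03 · 49.34) = 2940 m.

value=2940 m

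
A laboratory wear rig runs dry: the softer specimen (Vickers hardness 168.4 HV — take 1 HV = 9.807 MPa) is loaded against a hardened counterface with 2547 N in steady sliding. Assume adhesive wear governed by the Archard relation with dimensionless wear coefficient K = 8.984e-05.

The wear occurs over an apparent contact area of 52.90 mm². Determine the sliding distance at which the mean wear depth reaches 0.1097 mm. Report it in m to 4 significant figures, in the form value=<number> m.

value=41.88 m

All working math maintains full float precision; intermediate values appear rounded. Rounded once at the end, at 4 significant figures.
Hardness H = 168.4 HV × 9.807 MPa/HV = 1651 MPa = 1.651e+09 Pa.
Contact area A = 52.90 mm² = 5.290e-05 m².
Depth limit h_lim = 0.1097 mm = 1.097e-04 m.
Working in SI base units: W = 2547 N, H = 1.651e+09 Pa, K = 8.984e-05.
Volume at the limit: V_lim = h_lim·A = 1.097e-04 · 5.290e-05 = 5.803e-09 m³.
Inverting, life L = V_lim·H/(K·W) = 5.803e-09 · 1.651e+09 / (8.984e-05 · 2547) = 41.88 m.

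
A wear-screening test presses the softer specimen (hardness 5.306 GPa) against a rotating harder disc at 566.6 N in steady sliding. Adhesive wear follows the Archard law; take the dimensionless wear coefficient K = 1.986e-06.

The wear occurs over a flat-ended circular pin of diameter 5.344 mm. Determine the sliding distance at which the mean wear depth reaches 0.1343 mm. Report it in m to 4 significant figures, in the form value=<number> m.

value=1.420e+04 m

The intermediates are displayed rounded, and all arithmetic maintains full precision; rounded once at the end to four significant figures.
Hardness H = 5.306 GPa = 5.306e+09 Pa.
Pin diameter d = 5.344 mm = 0.005344 m. Contact area A = π·d²/4 = π·(0.005344 m)²/4 = 2.243e-05 m².
Depth limit h_lim = 0.1343 mm = 1.343e-04 m.
Collected in SI base units: W = 566.6 N, H = 5.306e+09 Pa, K = 1.986e-06.
At the depth limit, V_lim = h_lim·A = 1.343e-04 · 2.243e-05 = 3.012e-09 m³.
Sliding life L = V_lim·H/(K·W) = 3.012e-09 · 5.306e+09 / (1.986e-06 · 566.6) = 1.420e+04 m.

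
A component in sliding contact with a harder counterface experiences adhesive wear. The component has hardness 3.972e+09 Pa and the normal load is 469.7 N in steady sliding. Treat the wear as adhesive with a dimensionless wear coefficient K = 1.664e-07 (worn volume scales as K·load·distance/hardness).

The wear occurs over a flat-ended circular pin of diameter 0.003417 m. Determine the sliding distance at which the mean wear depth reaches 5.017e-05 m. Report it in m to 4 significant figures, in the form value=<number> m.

The intermediates appear rounded. Each operation runs at full float precision, and rounded just once: 4 significant figures.
Convert: Contact area A = π·d²/4 = π·(0.003417 m)²/4 = 9.170e-06 m².
As SI base values: W = 469.7 N, H = 3.972e+09 Pa, K = 1.664e-07.
Wearable volume V_lim = h_lim·A = 5.017e-05 · 9.170e-06 = 4.601e-10 m³.
Sliding life L = V_lim·H/(K·W) = 4.601e-10 · 3.972e+09 / (1.664e-07 · 469.7) = 2.338e+04 m.

value=2.338e+04 m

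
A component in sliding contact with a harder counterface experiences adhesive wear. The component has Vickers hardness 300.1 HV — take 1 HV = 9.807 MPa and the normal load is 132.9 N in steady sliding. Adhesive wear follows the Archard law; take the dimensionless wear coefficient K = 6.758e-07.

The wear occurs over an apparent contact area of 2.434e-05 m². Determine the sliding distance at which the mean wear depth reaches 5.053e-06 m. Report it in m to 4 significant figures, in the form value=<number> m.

value=4030 m

Displayed values are rounded, and all working math runs at full precision — rounded just once to 4 significant figures.
Hardness H = 300.1 HV × 9.807 MPa/HV = 2943 MPa = 2.943e+09 Pa.
Restated in SI base units: W = 132.9 N, H = 2.943e+09 Pa, K = 6.758e-07.
Permissible volume V_lim = h_lim·A = 5.053e-06 · 2.434e-05 = 1.230e-10 m³.
Life L = V_lim·H/(K·W) = 1.230e-10 · 2.943e+09 / (6.758e-07 · 132.9) = 4030 m.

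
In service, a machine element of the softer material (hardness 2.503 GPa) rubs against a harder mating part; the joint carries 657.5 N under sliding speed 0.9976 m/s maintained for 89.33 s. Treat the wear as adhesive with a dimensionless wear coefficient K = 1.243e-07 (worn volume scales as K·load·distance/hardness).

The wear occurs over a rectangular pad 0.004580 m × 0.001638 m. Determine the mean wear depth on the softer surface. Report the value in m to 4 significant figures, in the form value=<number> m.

Each operation keeps full float precision. The intermediates are shown rounded, and rounded just once: four significant figures.
Total distance L = v·t = 0.9976 m/s × 89.33 s = 89.12 m.
Hardness H = 2.503 GPa = 2.503e+09 Pa.
Contact area A = 0.004580 m × 0.001638 m = 7.502e-06 m².
SI base units throughout: W = 657.5 N, H = 2.503e+09 Pa, K = 1.243e-07.
Archard relation: V = K·W·L/H = 1.243e-07 · 657.5 · 89.12 / 2.503e+09 = 2.910e-12 m³.
Average depth h = V/A = 2.910e-12 / 7.502e-06 = 3.879e-07 m.

value=3.879e-07 m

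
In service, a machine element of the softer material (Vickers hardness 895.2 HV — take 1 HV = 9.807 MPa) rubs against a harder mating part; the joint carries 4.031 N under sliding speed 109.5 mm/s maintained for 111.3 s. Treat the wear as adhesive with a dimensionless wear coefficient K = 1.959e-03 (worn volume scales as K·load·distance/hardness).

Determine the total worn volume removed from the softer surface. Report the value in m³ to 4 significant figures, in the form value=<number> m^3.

value=1.096e-11 m^3

Every step maintains full float precision. Intermediates are displayed rounded; one final rounding: 4 significant figures.
Convert: Sliding speed v = 109.5 mm/s = 0.1095 m/s. Distance covered L = v·t = 0.1095 m/s × 111.3 s = 12.19 m.
Convert: Hardness H = 895.2 HV × 9.807 MPa/HV = 8779 MPa = 8.779e+09 Pa.
Restated in SI base units: W = 4.031 N, H = 8.779e+09 Pa, K = 1.959e-03.
Archard volume V = K·W·L/H = 1.959e-03 · 4.031 · 12.19 / 8.779e+09 = 1.096e-11 m³.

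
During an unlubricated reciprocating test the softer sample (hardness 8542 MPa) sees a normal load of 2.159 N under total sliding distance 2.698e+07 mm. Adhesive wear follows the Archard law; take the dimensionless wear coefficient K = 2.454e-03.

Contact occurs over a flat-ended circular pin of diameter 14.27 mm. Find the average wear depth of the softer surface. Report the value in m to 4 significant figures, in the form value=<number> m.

The computation carries full float precision, and shown intermediates are rounded. Rounded just once to 4 significant digits.
Sliding distance L = 2.698e+07 mm = 2.698e+04 m.
Hardness H = 8542 MPa = 8.542e+09 Pa.
Pin diameter d = 14.27 mm = 0.01427 m. Contact area A = π·d²/4 = π·(0.01427 m)²/4 = 1.599e-04 m².
Restated in SI base units: W = 2.159 N, H = 8.542e+09 Pa, K = 2.454e-03.
The Archard volume V = K·W·L/H = 2.454e-03 · 2.159 · 2.698e+04 / 8.542e+09 = 1.673e-08 m³.
Mean wear depth h = V/A = 1.673e-08 / 1.599e-04 = 1.046e-04 m.

value=1.046e-04 m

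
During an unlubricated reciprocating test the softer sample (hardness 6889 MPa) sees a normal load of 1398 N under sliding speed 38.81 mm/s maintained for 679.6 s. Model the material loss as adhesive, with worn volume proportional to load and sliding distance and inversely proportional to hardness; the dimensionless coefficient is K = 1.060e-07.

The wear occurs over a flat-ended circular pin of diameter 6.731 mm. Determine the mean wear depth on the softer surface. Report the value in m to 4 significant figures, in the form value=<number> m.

The intermediates are printed rounded; each operation maintains full float precision — a single final rounding, at 4 significant digits.
Convert: Sliding speed v = 38.81 mm/s = 0.03881 m/s. Total distance L = v·t = 0.03881 m/s × 679.6 s = 26.38 m.
Convert: Hardness H = 6889 MPa = 6.889e+09 Pa.
Convert: Pin diameter d = 6.731 mm = 0.006731 m. Contact area A = π·d²/4 = π·(0.006731 m)²/4 = 3.558e-05 m².
In SI base units: W = 1398 N, H = 6.889e+09 Pa, K = 1.060e-07.
By Archard's law, V = K·W·L/H = 1.060e-07 · 1398 · 26.38 / 6.889e+09 = 5.674e-13 m³.
Mean depth h = V/A = 5.674e-13 / 3.558e-05 = 1.594e-08 m.

value=1.594e-08 m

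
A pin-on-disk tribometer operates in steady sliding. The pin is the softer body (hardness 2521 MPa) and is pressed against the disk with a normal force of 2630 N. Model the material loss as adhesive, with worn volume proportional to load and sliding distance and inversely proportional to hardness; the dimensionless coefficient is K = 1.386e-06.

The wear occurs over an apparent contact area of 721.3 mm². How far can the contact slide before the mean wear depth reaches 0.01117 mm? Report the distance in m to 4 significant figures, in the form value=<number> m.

The intermediates are shown rounded; each operation keeps full float precision. Rounded once at the end to 4 significant digits.
Convert: Hardness H = 2521 MPa = 2.521e+09 Pa.
Convert: Contact area A = 721.3 mm² = 7.213e-04 m².
Convert: Depth limit h_lim = 0.01117 mm = 1.117e-05 m.
In SI base units: W = 2630 N, H = 2.521e+09 Pa, K = 1.386e-06.
Wearable volume V_lim = h_lim·A = 1.117e-05 · 7.213e-04 = 8.057e-09 m³.
Sliding life L = V_lim·H/(K·W) = 8.057e-09 · 2.521e+09 / (1.386e-06 · 2630) = 5572 m.

value=5572 m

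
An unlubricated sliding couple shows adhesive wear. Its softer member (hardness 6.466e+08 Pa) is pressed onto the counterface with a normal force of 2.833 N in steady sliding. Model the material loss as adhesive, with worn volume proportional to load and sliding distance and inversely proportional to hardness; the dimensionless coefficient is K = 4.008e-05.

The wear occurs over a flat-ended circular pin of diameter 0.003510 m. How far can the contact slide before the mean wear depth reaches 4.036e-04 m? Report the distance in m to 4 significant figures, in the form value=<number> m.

Printed values are rounded. The algebra maintains exact precision — one final rounding, at four significant figures.
Convert: Contact area A = π·d²/4 = π·(0.003510 m)²/4 = 9.676e-06 m².
As SI base values: W = 2.833 N, H = 6.466e+08 Pa, K = 4.008e-05.
Volume at the limit: V_lim = h_lim·A = 4.036e-04 · 9.676e-06 = 3.905e-09 m³.
Life L = V_lim·H/(K·W) = 3.905e-09 · 6.466e+08 / (4.008e-05 · 2.833) = 2.224e+04 m.

value=2.224e+04 m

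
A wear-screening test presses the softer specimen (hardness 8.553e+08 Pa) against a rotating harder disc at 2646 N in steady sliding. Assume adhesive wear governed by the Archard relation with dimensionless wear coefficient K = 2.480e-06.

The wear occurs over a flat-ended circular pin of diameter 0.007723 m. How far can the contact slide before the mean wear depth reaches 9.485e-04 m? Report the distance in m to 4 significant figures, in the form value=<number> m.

value=5791 m

The intermediates are shown rounded. The algebra runs at full float precision — a lone final rounding: 4 significant digits.
Contact area A = π·d²/4 = π·(0.007723 m)²/4 = 4.684e-05 m².
In SI base units: W = 2646 N, H = 8.553e+08 Pa, K = 2.480e-06.
Permissible volume V_lim = h_lim·A = 9.485e-04 · 4.684e-05 = 4.443e-08 m³.
Thus life L = V_lim·H/(K·W) = 4.443e-08 · 8.553e+08 / (2.480e-06 · 2646) = 5791 m.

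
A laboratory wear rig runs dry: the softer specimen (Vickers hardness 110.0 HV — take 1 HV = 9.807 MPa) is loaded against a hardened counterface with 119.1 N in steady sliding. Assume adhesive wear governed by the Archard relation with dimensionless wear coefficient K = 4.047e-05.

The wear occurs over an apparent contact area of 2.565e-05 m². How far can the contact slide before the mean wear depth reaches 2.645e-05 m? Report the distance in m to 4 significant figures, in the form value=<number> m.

The algebra keeps full float precision; intermediate values are displayed rounded, and a single final rounding to 4 significant digits.
Hardness H = 110.0 HV × 9.807 MPa/HV = 1079 MPa = 1.079e+09 Pa.
Expressed in SI base units: W = 119.1 N, H = 1.079e+09 Pa, K = 4.047e-05.
Permissible volume V_lim = h_lim·A = 2.645e-05 · 2.565e-05 = 6.784e-10 m³.
Thus life L = V_lim·H/(K·W) = 6.784e-10 · 1.079e+09 / (4.047e-05 · 119.1) = 151.8 m.

value=151.8 m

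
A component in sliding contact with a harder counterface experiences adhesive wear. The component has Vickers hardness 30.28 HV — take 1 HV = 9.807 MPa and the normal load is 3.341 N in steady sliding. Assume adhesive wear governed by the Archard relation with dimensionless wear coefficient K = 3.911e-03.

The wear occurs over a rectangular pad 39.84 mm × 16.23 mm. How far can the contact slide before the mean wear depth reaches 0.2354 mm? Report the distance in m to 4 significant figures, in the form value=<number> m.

Intermediate values are shown rounded — all arithmetic holds full precision; rounded just once: 4 significant figures.
Convert: Hardness H = 30.28 HV × 9.807 MPa/HV = 297.0 MPa = 2.970e+08 Pa.
Convert: Pad sides 39.84 mm × 16.23 mm = 0.03984 m × 0.01623 m. Contact area A = 0.03984 m × 0.01623 m = 6.466e-04 m².
Convert: Depth limit h_lim = 0.2354 mm = 2.354e-04 m.
Expressed in SI base units: W = 3.341 N, H = 2.970e+08 Pa, K = 3.911e-03.
Limit volume V_lim = h_lim·A = 2.354e-04 · 6.466e-04 = 1.522e-07 m³.
Inverting, life L = V_lim·H/(K·W) = 1.522e-07 · 2.970e+08 / (3.911e-03 · 3.341) = 3459 m.

value=3459 m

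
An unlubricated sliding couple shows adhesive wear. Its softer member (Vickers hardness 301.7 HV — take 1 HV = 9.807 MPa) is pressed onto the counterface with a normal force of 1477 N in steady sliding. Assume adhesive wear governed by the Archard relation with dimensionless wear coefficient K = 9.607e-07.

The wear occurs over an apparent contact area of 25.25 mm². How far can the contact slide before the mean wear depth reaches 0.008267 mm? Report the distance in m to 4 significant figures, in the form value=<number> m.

The algebra holds exact precision, and intermediate values are printed rounded; a lone final rounding: four significant digits.
Hardness H = 301.7 HV × 9.807 MPa/HV = 2959 MPa = 2.959e+09 Pa.
Contact area A = 25.25 mm² = 2.525e-05 m².
Depth limit h_lim = 0.008267 mm = 8.267e-06 m.
Restated in SI base units: W = 1477 N, H = 2.959e+09 Pa, K = 9.607e-07.
Wearable volume V_lim = h_lim·A = 8.267e-06 · 2.525e-05 = 2.087e-10 m³.
Life L = V_lim·H/(K·W) = 2.087e-10 · 2.959e+09 / (9.607e-07 · 1477) = 435.3 m.

value=435.3 m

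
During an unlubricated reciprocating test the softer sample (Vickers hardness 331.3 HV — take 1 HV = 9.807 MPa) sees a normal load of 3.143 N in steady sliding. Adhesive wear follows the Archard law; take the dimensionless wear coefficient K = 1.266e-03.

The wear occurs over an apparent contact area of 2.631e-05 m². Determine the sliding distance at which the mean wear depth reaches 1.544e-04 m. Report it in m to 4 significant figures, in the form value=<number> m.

Intermediates are shown rounded — the algebra holds exact precision, and one last rounding, at four significant digits.
Convert: Hardness H = 331.3 HV × 9.807 MPa/HV = 3249 MPa = 3.249e+09 Pa.
Working in SI base units: W = 3.143 N, H = 3.249e+09 Pa, K = 1.266e-03.
At the depth limit, V_lim = h_lim·A = 1.544e-04 · 2.631e-05 = 4.062e-09 m³.
Inverting, life L = V_lim·H/(K·W) = 4.062e-09 · 3.249e+09 / (1.266e-03 · 3.143) = 3317 m.

value=3317 m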